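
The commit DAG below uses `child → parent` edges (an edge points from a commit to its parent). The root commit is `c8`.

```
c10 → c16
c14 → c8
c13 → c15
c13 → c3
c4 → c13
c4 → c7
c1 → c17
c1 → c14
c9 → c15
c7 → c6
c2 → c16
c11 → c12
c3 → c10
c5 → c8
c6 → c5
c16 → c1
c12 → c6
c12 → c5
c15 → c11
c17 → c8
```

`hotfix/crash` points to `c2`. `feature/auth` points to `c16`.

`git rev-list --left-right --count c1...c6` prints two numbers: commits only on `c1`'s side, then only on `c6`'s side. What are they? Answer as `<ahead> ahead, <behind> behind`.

Reachable from c1: {c1, c14, c17, c8}.
Reachable from c6: {c5, c6, c8}.
Only in c1's history (ahead): {c1, c14, c17} — 3.
Only in c6's history (behind): {c5, c6} — 2.

3 ahead, 2 behind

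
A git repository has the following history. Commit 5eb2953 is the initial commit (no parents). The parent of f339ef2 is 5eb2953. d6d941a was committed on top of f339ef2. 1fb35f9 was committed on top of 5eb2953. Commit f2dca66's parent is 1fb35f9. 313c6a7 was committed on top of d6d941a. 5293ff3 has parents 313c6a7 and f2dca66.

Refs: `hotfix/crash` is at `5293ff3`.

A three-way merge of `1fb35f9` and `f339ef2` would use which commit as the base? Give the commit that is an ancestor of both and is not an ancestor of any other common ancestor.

5eb2953

Ancestors of 1fb35f9: {1fb35f9, 5eb2953}.
Ancestors of f339ef2: {5eb2953, f339ef2}.
Common ancestors: {5eb2953}.
The only common ancestor is 5eb2953, so it is the merge base.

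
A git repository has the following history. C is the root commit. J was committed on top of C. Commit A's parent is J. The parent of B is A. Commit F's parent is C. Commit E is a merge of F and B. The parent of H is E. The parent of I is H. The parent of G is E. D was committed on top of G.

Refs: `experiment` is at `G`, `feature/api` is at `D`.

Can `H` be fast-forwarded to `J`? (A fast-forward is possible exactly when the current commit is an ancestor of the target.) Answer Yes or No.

A fast-forward from H to J is possible iff H is an ancestor of J.
Ancestors of J: {C, J}.
H is not among them, so fast-forward is not possible.

No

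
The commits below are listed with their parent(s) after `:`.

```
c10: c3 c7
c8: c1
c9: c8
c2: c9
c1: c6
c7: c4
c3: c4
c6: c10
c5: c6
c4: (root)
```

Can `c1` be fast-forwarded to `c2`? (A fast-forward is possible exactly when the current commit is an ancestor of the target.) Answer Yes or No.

A fast-forward from c1 to c2 is possible iff c1 is an ancestor of c2.
Ancestors of c2: {c1, c10, c2, c3, c4, c6, c7, c8, c9}.
c1 is among them, so fast-forward is possible.

Yes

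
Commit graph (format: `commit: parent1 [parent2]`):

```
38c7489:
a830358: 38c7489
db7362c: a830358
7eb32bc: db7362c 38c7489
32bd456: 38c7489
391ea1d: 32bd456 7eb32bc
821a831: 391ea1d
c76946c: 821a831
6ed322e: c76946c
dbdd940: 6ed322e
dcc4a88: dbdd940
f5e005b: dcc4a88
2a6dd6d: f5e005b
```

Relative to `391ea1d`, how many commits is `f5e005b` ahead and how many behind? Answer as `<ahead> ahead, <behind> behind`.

6 ahead, 0 behind

Reachable from f5e005b: {32bd456, 38c7489, 391ea1d, 6ed322e, 7eb32bc, 821a831, a830358, c76946c, db7362c, dbdd940, dcc4a88, f5e005b}.
Reachable from 391ea1d: {32bd456, 38c7489, 391ea1d, 7eb32bc, a830358, db7362c}.
Only in f5e005b's history (ahead): {6ed322e, 821a831, c76946c, dbdd940, dcc4a88, f5e005b} — 6.
Only in 391ea1d's history (behind): {} — 0.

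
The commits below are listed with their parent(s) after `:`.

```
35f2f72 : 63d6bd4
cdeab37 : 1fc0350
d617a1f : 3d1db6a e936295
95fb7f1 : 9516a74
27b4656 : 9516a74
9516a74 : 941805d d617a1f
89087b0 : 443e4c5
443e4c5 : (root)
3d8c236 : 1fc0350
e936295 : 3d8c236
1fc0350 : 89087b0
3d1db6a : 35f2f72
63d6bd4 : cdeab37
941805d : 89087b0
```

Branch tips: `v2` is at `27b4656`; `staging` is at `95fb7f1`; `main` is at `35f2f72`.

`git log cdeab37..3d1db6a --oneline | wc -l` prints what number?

3

Reachable from 3d1db6a: {1fc0350, 35f2f72, 3d1db6a, 443e4c5, 63d6bd4, 89087b0, cdeab37}.
Reachable from cdeab37: {1fc0350, 443e4c5, 89087b0, cdeab37}.
In 3d1db6a's history but not cdeab37's: {35f2f72, 3d1db6a, 63d6bd4} — 3 commits.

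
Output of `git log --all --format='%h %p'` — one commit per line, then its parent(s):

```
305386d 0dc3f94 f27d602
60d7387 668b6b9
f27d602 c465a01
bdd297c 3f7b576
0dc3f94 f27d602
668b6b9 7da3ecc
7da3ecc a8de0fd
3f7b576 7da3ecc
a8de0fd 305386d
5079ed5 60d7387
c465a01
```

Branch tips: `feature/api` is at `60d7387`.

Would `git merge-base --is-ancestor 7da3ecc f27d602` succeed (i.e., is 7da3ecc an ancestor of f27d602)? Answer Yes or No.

Ancestors of f27d602: {c465a01, f27d602}.
7da3ecc is not in that set, so it is not an ancestor of f27d602.

No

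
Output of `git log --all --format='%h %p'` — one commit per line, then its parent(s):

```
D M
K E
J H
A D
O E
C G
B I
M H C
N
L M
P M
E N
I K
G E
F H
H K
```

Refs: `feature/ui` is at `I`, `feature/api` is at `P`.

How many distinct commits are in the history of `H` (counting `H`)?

4

Walking parent pointers from H: reachable set = {E, H, K, N}.
That is 4 commits.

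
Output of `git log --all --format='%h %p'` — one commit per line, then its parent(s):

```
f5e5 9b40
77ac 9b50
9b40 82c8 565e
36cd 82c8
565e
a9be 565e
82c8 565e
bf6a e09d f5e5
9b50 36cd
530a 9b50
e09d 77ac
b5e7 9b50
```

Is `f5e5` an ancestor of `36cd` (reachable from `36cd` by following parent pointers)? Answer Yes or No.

Ancestors of 36cd: {36cd, 565e, 82c8}.
f5e5 is not in that set, so it is not an ancestor of 36cd.

No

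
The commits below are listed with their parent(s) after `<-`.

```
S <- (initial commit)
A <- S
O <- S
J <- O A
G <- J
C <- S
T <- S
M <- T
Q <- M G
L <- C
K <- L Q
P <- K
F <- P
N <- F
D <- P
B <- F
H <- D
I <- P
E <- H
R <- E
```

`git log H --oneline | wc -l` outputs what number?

14

Walking parent pointers from H: reachable set = {A, C, D, G, H, J, K, L, M, O, P, Q, S, T}.
That is 14 commits.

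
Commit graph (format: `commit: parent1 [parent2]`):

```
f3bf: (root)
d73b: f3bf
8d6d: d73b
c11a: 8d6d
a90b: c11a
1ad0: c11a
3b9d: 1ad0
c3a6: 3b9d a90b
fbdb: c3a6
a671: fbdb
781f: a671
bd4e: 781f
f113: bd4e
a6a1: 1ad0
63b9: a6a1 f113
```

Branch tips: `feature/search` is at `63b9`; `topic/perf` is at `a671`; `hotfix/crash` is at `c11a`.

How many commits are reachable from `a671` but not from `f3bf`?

9

Reachable from a671: {1ad0, 3b9d, 8d6d, a671, a90b, c11a, c3a6, d73b, f3bf, fbdb}.
Reachable from f3bf: {f3bf}.
In a671's history but not f3bf's: {1ad0, 3b9d, 8d6d, a671, a90b, c11a, c3a6, d73b, fbdb} — 9 commits.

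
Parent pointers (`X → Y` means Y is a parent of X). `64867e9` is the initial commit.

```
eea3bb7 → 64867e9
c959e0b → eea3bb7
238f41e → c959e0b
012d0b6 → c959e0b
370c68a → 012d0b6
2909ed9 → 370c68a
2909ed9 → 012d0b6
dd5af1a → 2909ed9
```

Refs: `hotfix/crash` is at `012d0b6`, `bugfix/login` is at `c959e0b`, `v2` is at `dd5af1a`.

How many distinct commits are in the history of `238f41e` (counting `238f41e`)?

4

Walking parent pointers from 238f41e: reachable set = {238f41e, 64867e9, c959e0b, eea3bb7}.
That is 4 commits.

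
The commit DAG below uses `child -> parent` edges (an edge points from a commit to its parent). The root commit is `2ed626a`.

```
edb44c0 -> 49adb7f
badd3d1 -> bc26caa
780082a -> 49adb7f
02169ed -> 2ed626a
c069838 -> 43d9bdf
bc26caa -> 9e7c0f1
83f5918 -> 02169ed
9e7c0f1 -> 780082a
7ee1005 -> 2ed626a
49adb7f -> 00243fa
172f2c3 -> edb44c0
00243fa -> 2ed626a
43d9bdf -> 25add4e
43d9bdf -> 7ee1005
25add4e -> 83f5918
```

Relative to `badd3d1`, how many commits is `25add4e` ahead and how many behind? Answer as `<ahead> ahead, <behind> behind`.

3 ahead, 6 behind

Reachable from 25add4e: {02169ed, 25add4e, 2ed626a, 83f5918}.
Reachable from badd3d1: {00243fa, 2ed626a, 49adb7f, 780082a, 9e7c0f1, badd3d1, bc26caa}.
Only in 25add4e's history (ahead): {02169ed, 25add4e, 83f5918} — 3.
Only in badd3d1's history (behind): {00243fa, 49adb7f, 780082a, 9e7c0f1, badd3d1, bc26caa} — 6.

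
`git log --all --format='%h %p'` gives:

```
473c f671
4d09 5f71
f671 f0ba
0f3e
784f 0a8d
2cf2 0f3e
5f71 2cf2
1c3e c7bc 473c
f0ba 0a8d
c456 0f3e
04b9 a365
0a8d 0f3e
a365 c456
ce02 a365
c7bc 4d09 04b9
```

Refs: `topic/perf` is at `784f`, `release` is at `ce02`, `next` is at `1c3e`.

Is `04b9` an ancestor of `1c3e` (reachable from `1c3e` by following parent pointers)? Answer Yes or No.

Ancestors of 1c3e (commits reachable by following parents): {04b9, 0a8d, 0f3e, 1c3e, 2cf2, 473c, 4d09, 5f71, a365, c456, c7bc, f0ba, f671}.
04b9 is in that set, so it is an ancestor of 1c3e.

Yes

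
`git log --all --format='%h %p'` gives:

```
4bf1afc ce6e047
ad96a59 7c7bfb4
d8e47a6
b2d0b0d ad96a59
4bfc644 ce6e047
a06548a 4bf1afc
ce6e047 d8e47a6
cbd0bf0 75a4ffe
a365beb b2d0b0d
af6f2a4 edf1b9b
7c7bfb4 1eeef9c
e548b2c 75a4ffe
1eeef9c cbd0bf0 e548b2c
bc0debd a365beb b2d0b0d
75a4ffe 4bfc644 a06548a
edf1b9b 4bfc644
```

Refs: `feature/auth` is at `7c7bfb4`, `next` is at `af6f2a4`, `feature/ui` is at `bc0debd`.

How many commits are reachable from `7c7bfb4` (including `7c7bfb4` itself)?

10

Walking parent pointers from 7c7bfb4: reachable set = {1eeef9c, 4bf1afc, 4bfc644, 75a4ffe, 7c7bfb4, a06548a, cbd0bf0, ce6e047, d8e47a6, e548b2c}.
That is 10 commits.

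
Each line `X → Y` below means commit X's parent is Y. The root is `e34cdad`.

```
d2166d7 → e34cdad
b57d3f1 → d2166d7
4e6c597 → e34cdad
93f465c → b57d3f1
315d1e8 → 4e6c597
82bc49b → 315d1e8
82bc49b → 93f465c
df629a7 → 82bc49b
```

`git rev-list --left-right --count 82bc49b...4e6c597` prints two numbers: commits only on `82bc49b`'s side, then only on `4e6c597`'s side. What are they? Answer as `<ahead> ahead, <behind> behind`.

Reachable from 82bc49b: {315d1e8, 4e6c597, 82bc49b, 93f465c, b57d3f1, d2166d7, e34cdad}.
Reachable from 4e6c597: {4e6c597, e34cdad}.
Only in 82bc49b's history (ahead): {315d1e8, 82bc49b, 93f465c, b57d3f1, d2166d7} — 5.
Only in 4e6c597's history (behind): {} — 0.

5 ahead, 0 behind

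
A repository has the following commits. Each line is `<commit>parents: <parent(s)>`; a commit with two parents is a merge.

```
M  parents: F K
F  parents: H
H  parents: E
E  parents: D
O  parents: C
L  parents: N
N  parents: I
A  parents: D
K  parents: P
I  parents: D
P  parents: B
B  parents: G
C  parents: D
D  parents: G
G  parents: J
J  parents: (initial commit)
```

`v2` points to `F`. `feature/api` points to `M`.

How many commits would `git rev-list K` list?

Walking parent pointers from K: reachable set = {B, G, J, K, P}.
That is 5 commits.

5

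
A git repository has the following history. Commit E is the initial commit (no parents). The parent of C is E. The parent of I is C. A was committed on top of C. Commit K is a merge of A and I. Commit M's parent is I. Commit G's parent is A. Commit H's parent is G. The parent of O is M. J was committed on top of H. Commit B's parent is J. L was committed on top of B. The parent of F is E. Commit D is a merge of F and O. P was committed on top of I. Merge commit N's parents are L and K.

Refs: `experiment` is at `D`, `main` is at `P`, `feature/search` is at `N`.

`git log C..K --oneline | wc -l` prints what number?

Reachable from K: {A, C, E, I, K}.
Reachable from C: {C, E}.
In K's history but not C's: {A, I, K} — 3 commits.

3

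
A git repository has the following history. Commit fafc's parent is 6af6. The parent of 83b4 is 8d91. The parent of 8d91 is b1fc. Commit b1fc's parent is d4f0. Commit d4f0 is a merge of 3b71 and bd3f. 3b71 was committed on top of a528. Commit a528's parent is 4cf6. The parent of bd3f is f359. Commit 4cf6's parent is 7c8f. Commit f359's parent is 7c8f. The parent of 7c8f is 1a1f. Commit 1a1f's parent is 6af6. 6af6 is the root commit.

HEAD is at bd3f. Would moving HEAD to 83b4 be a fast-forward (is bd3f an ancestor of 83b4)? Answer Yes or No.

Yes

A fast-forward from bd3f to 83b4 is possible iff bd3f is an ancestor of 83b4.
Ancestors of 83b4: {1a1f, 3b71, 4cf6, 6af6, 7c8f, 83b4, 8d91, a528, b1fc, bd3f, d4f0, f359}.
bd3f is among them, so fast-forward is possible.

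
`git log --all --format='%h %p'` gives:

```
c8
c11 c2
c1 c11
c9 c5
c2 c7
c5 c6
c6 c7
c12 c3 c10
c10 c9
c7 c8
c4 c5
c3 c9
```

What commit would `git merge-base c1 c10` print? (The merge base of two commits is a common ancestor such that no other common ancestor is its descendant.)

Ancestors of c1: {c1, c11, c2, c7, c8}.
Ancestors of c10: {c10, c5, c6, c7, c8, c9}.
Common ancestors: {c7, c8}.
Among these, c7 is not an ancestor of any other common ancestor — it is the merge base.

c7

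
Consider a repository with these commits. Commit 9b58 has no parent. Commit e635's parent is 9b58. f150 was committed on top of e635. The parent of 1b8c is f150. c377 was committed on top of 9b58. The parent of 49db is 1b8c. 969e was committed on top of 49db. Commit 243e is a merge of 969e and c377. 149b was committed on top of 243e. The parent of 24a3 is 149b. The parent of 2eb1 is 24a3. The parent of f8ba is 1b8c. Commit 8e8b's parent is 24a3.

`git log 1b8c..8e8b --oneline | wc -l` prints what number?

7

Reachable from 8e8b: {149b, 1b8c, 243e, 24a3, 49db, 8e8b, 969e, 9b58, c377, e635, f150}.
Reachable from 1b8c: {1b8c, 9b58, e635, f150}.
In 8e8b's history but not 1b8c's: {149b, 243e, 24a3, 49db, 8e8b, 969e, c377} — 7 commits.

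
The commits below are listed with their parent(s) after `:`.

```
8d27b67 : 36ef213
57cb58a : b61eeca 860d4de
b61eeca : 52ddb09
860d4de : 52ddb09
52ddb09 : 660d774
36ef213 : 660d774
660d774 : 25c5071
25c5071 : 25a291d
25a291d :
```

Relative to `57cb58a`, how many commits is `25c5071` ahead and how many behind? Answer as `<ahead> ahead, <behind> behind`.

Reachable from 25c5071: {25a291d, 25c5071}.
Reachable from 57cb58a: {25a291d, 25c5071, 52ddb09, 57cb58a, 660d774, 860d4de, b61eeca}.
Only in 25c5071's history (ahead): {} — 0.
Only in 57cb58a's history (behind): {52ddb09, 57cb58a, 660d774, 860d4de, b61eeca} — 5.

0 ahead, 5 behind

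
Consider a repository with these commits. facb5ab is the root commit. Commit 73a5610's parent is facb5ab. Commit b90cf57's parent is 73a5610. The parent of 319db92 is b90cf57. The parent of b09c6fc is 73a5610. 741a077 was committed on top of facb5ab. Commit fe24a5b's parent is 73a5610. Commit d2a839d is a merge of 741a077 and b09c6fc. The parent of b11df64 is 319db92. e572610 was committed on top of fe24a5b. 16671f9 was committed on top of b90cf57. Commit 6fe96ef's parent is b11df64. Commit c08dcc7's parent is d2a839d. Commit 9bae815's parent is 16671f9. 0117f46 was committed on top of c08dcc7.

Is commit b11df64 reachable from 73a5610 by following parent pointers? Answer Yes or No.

No

Ancestors of 73a5610: {73a5610, facb5ab}.
b11df64 is not in that set, so it is not an ancestor of 73a5610.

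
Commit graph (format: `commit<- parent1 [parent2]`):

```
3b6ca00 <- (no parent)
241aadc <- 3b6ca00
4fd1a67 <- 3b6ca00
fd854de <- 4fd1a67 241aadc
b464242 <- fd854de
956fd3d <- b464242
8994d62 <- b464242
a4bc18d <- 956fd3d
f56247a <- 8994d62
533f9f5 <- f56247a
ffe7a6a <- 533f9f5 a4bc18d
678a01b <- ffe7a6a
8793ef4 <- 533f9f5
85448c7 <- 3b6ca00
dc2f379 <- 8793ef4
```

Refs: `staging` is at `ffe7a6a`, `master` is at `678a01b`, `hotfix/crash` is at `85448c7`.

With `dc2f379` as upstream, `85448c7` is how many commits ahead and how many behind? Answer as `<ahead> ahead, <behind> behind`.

Reachable from 85448c7: {3b6ca00, 85448c7}.
Reachable from dc2f379: {241aadc, 3b6ca00, 4fd1a67, 533f9f5, 8793ef4, 8994d62, b464242, dc2f379, f56247a, fd854de}.
Only in 85448c7's history (ahead): {85448c7} — 1.
Only in dc2f379's history (behind): {241aadc, 4fd1a67, 533f9f5, 8793ef4, 8994d62, b464242, dc2f379, f56247a, fd854de} — 9.

1 ahead, 9 behind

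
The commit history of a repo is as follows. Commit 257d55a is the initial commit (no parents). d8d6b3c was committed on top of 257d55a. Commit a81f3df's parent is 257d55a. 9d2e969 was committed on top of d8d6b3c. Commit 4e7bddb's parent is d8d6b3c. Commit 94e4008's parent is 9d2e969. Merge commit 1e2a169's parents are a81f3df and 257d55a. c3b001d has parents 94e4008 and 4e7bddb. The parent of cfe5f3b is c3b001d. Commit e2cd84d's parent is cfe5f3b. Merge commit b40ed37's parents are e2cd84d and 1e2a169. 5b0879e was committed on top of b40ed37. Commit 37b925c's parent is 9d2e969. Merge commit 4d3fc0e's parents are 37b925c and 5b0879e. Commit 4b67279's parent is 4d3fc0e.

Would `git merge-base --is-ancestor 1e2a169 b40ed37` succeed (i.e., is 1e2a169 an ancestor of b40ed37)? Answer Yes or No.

Yes

Ancestors of b40ed37 (commits reachable by following parents): {1e2a169, 257d55a, 4e7bddb, 94e4008, 9d2e969, a81f3df, b40ed37, c3b001d, cfe5f3b, d8d6b3c, e2cd84d}.
1e2a169 is in that set, so it is an ancestor of b40ed37.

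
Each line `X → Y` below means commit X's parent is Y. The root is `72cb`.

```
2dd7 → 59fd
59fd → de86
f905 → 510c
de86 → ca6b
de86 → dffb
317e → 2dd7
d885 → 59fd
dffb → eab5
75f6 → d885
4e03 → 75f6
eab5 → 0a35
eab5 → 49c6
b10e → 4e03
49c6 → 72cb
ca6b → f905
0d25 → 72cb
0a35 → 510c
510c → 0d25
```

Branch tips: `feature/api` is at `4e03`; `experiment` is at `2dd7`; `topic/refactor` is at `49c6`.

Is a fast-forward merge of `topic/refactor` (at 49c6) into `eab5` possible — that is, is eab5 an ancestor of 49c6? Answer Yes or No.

No

A fast-forward from eab5 to 49c6 is possible iff eab5 is an ancestor of 49c6.
Ancestors of 49c6: {49c6, 72cb}.
eab5 is not among them, so fast-forward is not possible.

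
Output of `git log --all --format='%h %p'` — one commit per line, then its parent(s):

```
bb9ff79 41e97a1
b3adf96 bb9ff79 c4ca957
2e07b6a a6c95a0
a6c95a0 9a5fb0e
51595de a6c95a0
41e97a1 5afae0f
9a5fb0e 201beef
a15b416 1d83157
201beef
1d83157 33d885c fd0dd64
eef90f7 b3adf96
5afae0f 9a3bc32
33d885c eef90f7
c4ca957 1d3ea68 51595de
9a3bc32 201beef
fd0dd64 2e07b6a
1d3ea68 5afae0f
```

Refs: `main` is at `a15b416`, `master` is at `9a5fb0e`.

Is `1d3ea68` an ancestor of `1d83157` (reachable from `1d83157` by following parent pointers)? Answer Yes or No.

Yes

Ancestors of 1d83157 (commits reachable by following parents): {1d3ea68, 1d83157, 201beef, 2e07b6a, 33d885c, 41e97a1, 51595de, 5afae0f, 9a3bc32, 9a5fb0e, a6c95a0, b3adf96, bb9ff79, c4ca957, eef90f7, fd0dd64}.
1d3ea68 is in that set, so it is an ancestor of 1d83157.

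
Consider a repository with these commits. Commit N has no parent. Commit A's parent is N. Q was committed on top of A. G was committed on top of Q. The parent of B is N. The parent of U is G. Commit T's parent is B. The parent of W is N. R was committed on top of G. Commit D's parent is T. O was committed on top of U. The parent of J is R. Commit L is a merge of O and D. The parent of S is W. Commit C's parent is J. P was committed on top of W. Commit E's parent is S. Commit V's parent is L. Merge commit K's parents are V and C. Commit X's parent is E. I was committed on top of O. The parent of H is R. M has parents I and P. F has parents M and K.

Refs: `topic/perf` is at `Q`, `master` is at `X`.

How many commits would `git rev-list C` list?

Walking parent pointers from C: reachable set = {A, C, G, J, N, Q, R}.
That is 7 commits.

7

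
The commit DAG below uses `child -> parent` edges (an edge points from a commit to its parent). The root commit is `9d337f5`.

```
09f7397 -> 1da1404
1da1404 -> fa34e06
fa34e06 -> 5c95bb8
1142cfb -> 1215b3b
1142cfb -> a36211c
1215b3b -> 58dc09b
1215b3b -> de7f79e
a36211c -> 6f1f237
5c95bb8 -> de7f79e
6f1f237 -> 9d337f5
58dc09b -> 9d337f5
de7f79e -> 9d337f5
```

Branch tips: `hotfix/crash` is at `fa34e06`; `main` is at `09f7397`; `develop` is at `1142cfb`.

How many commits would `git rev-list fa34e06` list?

Walking parent pointers from fa34e06: reachable set = {5c95bb8, 9d337f5, de7f79e, fa34e06}.
That is 4 commits.

4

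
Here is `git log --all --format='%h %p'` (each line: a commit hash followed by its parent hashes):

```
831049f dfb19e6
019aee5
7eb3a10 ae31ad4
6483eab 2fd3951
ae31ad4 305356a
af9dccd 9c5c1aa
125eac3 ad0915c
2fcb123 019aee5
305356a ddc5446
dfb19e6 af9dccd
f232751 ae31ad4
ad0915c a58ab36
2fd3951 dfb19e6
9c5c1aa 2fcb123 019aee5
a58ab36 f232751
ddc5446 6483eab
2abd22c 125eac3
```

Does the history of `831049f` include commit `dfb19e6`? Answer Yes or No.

Ancestors of 831049f (commits reachable by following parents): {019aee5, 2fcb123, 831049f, 9c5c1aa, af9dccd, dfb19e6}.
dfb19e6 is in that set, so it is an ancestor of 831049f.

Yes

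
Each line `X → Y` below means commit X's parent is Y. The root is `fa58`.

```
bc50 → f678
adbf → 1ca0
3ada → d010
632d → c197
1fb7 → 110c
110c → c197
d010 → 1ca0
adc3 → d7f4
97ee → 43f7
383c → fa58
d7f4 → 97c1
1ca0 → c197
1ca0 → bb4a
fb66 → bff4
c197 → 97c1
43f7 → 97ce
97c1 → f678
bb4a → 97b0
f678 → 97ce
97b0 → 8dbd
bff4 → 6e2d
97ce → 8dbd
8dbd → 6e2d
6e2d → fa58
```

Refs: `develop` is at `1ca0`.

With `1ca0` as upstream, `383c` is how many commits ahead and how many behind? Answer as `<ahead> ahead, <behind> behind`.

1 ahead, 9 behind

Reachable from 383c: {383c, fa58}.
Reachable from 1ca0: {1ca0, 6e2d, 8dbd, 97b0, 97c1, 97ce, bb4a, c197, f678, fa58}.
Only in 383c's history (ahead): {383c} — 1.
Only in 1ca0's history (behind): {1ca0, 6e2d, 8dbd, 97b0, 97c1, 97ce, bb4a, c197, f678} — 9.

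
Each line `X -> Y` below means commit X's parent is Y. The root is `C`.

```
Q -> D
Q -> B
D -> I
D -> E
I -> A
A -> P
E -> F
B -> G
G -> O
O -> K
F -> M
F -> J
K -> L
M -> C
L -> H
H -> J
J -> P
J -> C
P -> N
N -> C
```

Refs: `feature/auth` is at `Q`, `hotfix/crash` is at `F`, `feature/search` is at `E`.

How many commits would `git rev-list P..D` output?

7

Reachable from D: {A, C, D, E, F, I, J, M, N, P}.
Reachable from P: {C, N, P}.
In D's history but not P's: {A, D, E, F, I, J, M} — 7 commits.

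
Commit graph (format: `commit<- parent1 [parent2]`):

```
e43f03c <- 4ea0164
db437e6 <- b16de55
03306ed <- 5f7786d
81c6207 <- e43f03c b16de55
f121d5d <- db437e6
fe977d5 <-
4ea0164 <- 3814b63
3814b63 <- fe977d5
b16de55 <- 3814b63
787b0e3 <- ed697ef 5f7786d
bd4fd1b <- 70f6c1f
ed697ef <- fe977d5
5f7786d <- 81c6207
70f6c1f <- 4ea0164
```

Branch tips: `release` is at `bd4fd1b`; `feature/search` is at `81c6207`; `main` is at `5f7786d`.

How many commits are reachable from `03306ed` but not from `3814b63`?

Reachable from 03306ed: {03306ed, 3814b63, 4ea0164, 5f7786d, 81c6207, b16de55, e43f03c, fe977d5}.
Reachable from 3814b63: {3814b63, fe977d5}.
In 03306ed's history but not 3814b63's: {03306ed, 4ea0164, 5f7786d, 81c6207, b16de55, e43f03c} — 6 commits.

6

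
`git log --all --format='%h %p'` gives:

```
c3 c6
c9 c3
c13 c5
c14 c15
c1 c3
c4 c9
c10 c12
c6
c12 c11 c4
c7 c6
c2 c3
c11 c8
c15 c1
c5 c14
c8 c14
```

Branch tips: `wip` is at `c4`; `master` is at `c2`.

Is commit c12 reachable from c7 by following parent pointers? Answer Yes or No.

Ancestors of c7: {c6, c7}.
c12 is not in that set, so it is not an ancestor of c7.

No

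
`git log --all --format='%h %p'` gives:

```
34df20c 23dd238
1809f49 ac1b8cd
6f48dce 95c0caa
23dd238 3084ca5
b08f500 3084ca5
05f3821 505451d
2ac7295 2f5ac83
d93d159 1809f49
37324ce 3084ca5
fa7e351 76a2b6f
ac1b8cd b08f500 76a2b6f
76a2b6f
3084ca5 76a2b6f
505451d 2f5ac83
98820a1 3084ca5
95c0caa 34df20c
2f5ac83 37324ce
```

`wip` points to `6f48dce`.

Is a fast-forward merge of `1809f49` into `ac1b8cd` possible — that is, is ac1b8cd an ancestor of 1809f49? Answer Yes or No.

A fast-forward from ac1b8cd to 1809f49 is possible iff ac1b8cd is an ancestor of 1809f49.
Ancestors of 1809f49: {1809f49, 3084ca5, 76a2b6f, ac1b8cd, b08f500}.
ac1b8cd is among them, so fast-forward is possible.

Yes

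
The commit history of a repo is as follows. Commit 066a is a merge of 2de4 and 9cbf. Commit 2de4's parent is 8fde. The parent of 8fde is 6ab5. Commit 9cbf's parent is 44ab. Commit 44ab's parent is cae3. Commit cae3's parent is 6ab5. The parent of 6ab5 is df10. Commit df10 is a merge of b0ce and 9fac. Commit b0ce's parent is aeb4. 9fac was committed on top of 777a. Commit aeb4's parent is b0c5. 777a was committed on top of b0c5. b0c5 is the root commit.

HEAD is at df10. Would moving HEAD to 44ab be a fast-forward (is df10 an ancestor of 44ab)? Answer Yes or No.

A fast-forward from df10 to 44ab is possible iff df10 is an ancestor of 44ab.
Ancestors of 44ab: {44ab, 6ab5, 777a, 9fac, aeb4, b0c5, b0ce, cae3, df10}.
df10 is among them, so fast-forward is possible.

Yes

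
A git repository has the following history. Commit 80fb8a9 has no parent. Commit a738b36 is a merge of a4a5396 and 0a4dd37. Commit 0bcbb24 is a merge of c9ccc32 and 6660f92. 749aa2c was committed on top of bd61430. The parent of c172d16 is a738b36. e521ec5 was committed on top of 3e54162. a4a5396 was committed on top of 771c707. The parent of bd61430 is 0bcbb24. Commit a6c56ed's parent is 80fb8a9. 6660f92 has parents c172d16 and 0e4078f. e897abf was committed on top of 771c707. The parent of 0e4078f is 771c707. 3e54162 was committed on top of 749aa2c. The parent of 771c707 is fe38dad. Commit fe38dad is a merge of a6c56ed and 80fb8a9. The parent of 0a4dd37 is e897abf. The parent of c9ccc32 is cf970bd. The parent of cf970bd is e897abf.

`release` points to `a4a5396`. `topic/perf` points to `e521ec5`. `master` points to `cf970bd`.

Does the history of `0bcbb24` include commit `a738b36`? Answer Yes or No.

Ancestors of 0bcbb24 (commits reachable by following parents): {0a4dd37, 0bcbb24, 0e4078f, 6660f92, 771c707, 80fb8a9, a4a5396, a6c56ed, a738b36, c172d16, c9ccc32, cf970bd, e897abf, fe38dad}.
a738b36 is in that set, so it is an ancestor of 0bcbb24.

Yes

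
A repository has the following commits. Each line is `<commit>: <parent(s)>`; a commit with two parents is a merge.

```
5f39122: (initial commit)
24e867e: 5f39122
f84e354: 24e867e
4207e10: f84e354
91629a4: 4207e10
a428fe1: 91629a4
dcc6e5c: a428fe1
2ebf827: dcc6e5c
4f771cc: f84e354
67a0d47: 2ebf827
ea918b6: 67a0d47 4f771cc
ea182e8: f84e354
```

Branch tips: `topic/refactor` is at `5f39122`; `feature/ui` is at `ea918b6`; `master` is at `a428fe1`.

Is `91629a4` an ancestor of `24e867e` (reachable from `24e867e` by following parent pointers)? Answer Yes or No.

No

Ancestors of 24e867e: {24e867e, 5f39122}.
91629a4 is not in that set, so it is not an ancestor of 24e867e.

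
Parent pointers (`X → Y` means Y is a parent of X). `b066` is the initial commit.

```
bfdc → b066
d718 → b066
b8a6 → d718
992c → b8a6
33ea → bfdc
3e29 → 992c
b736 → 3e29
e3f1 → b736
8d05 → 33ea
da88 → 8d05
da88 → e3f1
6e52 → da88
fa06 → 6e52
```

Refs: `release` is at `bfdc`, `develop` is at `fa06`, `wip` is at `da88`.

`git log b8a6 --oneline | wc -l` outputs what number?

3

Walking parent pointers from b8a6: reachable set = {b066, b8a6, d718}.
That is 3 commits.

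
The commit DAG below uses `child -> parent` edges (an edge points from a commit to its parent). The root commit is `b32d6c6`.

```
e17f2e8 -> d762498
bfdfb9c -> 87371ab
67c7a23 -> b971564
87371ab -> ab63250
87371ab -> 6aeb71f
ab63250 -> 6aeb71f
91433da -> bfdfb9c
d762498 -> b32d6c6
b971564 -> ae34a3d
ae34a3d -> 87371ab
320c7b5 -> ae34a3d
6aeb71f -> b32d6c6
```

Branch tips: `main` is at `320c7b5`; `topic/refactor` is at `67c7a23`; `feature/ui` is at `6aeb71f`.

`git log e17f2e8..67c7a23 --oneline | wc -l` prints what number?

Reachable from 67c7a23: {67c7a23, 6aeb71f, 87371ab, ab63250, ae34a3d, b32d6c6, b971564}.
Reachable from e17f2e8: {b32d6c6, d762498, e17f2e8}.
In 67c7a23's history but not e17f2e8's: {67c7a23, 6aeb71f, 87371ab, ab63250, ae34a3d, b971564} — 6 commits.

6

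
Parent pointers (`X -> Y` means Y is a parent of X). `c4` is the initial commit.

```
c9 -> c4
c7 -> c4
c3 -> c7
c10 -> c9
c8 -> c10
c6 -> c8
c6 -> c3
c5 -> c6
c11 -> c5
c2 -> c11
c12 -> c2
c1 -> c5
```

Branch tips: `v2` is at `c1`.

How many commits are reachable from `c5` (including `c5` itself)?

Walking parent pointers from c5: reachable set = {c10, c3, c4, c5, c6, c7, c8, c9}.
That is 8 commits.

8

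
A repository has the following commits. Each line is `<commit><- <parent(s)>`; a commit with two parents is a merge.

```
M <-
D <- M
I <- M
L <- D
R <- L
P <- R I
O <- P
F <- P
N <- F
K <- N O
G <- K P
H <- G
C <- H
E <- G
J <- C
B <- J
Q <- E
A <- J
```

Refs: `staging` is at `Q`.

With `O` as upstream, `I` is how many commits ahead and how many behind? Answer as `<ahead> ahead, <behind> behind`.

Reachable from I: {I, M}.
Reachable from O: {D, I, L, M, O, P, R}.
Only in I's history (ahead): {} — 0.
Only in O's history (behind): {D, L, O, P, R} — 5.

0 ahead, 5 behind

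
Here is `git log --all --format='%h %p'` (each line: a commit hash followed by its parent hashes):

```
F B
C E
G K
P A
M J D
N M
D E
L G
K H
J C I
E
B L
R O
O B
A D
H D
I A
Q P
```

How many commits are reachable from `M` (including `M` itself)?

Walking parent pointers from M: reachable set = {A, C, D, E, I, J, M}.
That is 7 commits.

7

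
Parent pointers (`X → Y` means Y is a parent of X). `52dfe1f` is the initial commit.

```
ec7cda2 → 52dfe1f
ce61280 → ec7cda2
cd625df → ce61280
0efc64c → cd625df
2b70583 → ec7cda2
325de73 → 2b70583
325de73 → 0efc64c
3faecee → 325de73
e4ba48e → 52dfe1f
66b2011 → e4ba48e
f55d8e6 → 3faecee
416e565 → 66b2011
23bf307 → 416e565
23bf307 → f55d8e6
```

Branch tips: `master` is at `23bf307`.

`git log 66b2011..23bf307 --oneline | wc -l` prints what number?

10

Reachable from 23bf307: {0efc64c, 23bf307, 2b70583, 325de73, 3faecee, 416e565, 52dfe1f, 66b2011, cd625df, ce61280, e4ba48e, ec7cda2, f55d8e6}.
Reachable from 66b2011: {52dfe1f, 66b2011, e4ba48e}.
In 23bf307's history but not 66b2011's: {0efc64c, 23bf307, 2b70583, 325de73, 3faecee, 416e565, cd625df, ce61280, ec7cda2, f55d8e6} — 10 commits.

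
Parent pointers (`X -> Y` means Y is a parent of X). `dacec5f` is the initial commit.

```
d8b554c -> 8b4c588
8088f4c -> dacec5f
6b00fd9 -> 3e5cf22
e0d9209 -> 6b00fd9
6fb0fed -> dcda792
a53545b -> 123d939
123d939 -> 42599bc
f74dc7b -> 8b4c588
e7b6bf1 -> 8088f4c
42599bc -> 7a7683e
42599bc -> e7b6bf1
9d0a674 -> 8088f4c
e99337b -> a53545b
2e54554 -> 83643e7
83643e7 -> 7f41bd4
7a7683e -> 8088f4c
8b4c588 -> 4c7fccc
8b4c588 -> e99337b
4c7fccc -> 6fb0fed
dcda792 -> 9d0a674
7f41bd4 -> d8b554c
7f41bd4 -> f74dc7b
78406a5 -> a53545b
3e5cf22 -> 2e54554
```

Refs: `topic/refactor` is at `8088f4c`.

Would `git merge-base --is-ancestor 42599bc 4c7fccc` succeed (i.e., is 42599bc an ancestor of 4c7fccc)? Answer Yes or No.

Ancestors of 4c7fccc: {4c7fccc, 6fb0fed, 8088f4c, 9d0a674, dacec5f, dcda792}.
42599bc is not in that set, so it is not an ancestor of 4c7fccc.

No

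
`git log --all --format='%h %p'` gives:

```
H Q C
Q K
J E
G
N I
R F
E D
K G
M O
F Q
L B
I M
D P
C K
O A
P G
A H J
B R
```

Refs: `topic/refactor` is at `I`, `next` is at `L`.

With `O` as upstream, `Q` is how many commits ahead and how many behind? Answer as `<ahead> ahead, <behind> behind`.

Reachable from Q: {G, K, Q}.
Reachable from O: {A, C, D, E, G, H, J, K, O, P, Q}.
Only in Q's history (ahead): {} — 0.
Only in O's history (behind): {A, C, D, E, H, J, O, P} — 8.

0 ahead, 8 behind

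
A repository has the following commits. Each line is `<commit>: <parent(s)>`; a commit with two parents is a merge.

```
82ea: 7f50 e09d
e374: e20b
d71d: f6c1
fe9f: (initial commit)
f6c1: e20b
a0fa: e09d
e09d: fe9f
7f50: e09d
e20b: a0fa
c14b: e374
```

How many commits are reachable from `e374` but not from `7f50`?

3

Reachable from e374: {a0fa, e09d, e20b, e374, fe9f}.
Reachable from 7f50: {7f50, e09d, fe9f}.
In e374's history but not 7f50's: {a0fa, e20b, e374} — 3 commits.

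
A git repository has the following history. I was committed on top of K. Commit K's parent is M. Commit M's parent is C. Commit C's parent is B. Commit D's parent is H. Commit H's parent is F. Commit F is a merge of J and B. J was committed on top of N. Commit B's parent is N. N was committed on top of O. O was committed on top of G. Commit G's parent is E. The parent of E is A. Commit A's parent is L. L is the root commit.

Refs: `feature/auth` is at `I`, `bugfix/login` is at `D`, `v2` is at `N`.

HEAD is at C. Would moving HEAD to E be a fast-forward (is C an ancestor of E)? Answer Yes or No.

No

A fast-forward from C to E is possible iff C is an ancestor of E.
Ancestors of E: {A, E, L}.
C is not among them, so fast-forward is not possible.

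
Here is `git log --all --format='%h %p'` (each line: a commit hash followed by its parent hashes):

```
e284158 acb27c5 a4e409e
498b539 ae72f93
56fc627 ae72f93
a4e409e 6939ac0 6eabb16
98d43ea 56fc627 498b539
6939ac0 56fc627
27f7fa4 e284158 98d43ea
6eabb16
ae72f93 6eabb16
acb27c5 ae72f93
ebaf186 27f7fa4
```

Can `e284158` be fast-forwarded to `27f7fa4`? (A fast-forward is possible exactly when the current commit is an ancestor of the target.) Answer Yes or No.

Yes

A fast-forward from e284158 to 27f7fa4 is possible iff e284158 is an ancestor of 27f7fa4.
Ancestors of 27f7fa4: {27f7fa4, 498b539, 56fc627, 6939ac0, 6eabb16, 98d43ea, a4e409e, acb27c5, ae72f93, e284158}.
e284158 is among them, so fast-forward is possible.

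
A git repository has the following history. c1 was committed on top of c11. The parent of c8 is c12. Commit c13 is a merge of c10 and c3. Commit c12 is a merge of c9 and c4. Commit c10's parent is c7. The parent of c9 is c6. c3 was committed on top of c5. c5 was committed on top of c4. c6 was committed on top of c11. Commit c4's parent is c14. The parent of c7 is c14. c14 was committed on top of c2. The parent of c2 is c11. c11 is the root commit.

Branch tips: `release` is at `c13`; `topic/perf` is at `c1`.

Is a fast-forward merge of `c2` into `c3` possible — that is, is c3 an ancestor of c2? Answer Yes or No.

No

A fast-forward from c3 to c2 is possible iff c3 is an ancestor of c2.
Ancestors of c2: {c11, c2}.
c3 is not among them, so fast-forward is not possible.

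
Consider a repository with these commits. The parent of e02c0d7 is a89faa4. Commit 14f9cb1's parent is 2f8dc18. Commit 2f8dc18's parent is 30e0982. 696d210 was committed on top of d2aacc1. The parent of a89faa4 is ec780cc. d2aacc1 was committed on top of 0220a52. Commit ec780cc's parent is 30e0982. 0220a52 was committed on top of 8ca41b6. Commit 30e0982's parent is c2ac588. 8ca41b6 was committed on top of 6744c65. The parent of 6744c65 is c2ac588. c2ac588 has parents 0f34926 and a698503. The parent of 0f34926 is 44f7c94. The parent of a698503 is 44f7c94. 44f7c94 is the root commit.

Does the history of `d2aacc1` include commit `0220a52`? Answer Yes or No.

Ancestors of d2aacc1 (commits reachable by following parents): {0220a52, 0f34926, 44f7c94, 6744c65, 8ca41b6, a698503, c2ac588, d2aacc1}.
0220a52 is in that set, so it is an ancestor of d2aacc1.

Yes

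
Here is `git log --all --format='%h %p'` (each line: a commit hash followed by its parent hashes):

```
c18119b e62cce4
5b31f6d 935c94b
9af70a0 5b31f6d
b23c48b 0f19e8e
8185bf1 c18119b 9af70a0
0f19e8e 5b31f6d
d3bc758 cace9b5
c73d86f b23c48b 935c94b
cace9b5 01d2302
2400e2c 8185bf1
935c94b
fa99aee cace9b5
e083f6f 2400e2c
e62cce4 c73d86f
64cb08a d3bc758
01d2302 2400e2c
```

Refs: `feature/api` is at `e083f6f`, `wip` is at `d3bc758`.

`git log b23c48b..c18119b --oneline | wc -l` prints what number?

3

Reachable from c18119b: {0f19e8e, 5b31f6d, 935c94b, b23c48b, c18119b, c73d86f, e62cce4}.
Reachable from b23c48b: {0f19e8e, 5b31f6d, 935c94b, b23c48b}.
In c18119b's history but not b23c48b's: {c18119b, c73d86f, e62cce4} — 3 commits.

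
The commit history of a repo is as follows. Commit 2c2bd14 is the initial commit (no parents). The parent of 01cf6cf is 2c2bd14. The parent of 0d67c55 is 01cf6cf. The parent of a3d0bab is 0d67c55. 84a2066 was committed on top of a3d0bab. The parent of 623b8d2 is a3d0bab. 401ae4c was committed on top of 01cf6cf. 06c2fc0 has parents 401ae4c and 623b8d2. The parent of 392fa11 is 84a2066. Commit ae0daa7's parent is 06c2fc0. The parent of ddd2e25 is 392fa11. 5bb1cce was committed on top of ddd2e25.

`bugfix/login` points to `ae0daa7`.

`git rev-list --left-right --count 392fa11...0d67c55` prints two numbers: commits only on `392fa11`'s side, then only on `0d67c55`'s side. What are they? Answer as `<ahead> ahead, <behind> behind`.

3 ahead, 0 behind

Reachable from 392fa11: {01cf6cf, 0d67c55, 2c2bd14, 392fa11, 84a2066, a3d0bab}.
Reachable from 0d67c55: {01cf6cf, 0d67c55, 2c2bd14}.
Only in 392fa11's history (ahead): {392fa11, 84a2066, a3d0bab} — 3.
Only in 0d67c55's history (behind): {} — 0.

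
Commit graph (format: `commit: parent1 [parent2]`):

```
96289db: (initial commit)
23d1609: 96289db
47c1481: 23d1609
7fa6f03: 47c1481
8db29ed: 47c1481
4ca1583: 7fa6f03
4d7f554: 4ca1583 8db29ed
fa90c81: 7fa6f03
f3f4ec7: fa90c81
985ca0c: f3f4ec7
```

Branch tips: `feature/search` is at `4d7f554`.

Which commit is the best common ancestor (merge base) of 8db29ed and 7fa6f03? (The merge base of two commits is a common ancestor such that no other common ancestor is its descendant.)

47c1481

Ancestors of 8db29ed: {23d1609, 47c1481, 8db29ed, 96289db}.
Ancestors of 7fa6f03: {23d1609, 47c1481, 7fa6f03, 96289db}.
Common ancestors: {23d1609, 47c1481, 96289db}.
Among these, 47c1481 is not an ancestor of any other common ancestor — it is the merge base.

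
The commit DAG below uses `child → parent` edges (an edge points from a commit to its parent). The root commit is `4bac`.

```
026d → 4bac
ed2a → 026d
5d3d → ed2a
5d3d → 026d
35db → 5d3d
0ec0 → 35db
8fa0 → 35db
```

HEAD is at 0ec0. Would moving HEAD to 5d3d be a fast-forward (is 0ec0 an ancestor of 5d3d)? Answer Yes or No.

A fast-forward from 0ec0 to 5d3d is possible iff 0ec0 is an ancestor of 5d3d.
Ancestors of 5d3d: {026d, 4bac, 5d3d, ed2a}.
0ec0 is not among them, so fast-forward is not possible.

No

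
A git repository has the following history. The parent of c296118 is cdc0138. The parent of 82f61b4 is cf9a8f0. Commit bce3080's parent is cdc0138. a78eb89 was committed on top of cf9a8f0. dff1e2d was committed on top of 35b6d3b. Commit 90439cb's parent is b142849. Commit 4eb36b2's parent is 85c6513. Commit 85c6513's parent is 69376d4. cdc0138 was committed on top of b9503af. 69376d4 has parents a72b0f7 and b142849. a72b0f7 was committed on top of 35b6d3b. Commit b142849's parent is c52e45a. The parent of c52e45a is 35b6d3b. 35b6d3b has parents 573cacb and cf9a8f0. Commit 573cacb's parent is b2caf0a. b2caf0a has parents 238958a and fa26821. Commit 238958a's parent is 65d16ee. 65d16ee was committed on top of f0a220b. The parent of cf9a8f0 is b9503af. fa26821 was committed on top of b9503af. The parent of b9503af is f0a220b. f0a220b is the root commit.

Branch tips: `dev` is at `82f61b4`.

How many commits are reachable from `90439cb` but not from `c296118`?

Reachable from 90439cb: {238958a, 35b6d3b, 573cacb, 65d16ee, 90439cb, b142849, b2caf0a, b9503af, c52e45a, cf9a8f0, f0a220b, fa26821}.
Reachable from c296118: {b9503af, c296118, cdc0138, f0a220b}.
In 90439cb's history but not c296118's: {238958a, 35b6d3b, 573cacb, 65d16ee, 90439cb, b142849, b2caf0a, c52e45a, cf9a8f0, fa26821} — 10 commits.

10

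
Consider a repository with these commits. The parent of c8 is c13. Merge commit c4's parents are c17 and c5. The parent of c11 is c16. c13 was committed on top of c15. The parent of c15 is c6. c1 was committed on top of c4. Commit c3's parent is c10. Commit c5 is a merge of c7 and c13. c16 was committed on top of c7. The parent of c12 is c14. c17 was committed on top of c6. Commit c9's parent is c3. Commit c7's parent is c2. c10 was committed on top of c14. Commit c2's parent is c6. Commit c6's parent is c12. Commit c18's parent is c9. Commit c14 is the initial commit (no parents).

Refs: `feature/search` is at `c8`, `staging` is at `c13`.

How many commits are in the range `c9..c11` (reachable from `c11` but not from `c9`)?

Reachable from c11: {c11, c12, c14, c16, c2, c6, c7}.
Reachable from c9: {c10, c14, c3, c9}.
In c11's history but not c9's: {c11, c12, c16, c2, c6, c7} — 6 commits.

6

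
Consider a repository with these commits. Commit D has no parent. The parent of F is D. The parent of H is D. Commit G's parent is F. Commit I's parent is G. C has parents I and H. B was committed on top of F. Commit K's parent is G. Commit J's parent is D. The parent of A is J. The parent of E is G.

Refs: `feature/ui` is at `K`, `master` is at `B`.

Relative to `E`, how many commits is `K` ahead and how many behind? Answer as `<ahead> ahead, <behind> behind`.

Reachable from K: {D, F, G, K}.
Reachable from E: {D, E, F, G}.
Only in K's history (ahead): {K} — 1.
Only in E's history (behind): {E} — 1.

1 ahead, 1 behind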